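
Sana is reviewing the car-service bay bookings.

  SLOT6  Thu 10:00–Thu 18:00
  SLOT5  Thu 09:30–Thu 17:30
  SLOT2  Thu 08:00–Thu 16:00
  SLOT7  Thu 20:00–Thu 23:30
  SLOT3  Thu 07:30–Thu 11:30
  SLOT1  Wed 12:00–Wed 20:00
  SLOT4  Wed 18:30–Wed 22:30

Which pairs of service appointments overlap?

SLOT1 & SLOT4, SLOT2 & SLOT3, SLOT2 & SLOT5, SLOT2 & SLOT6, SLOT3 & SLOT5, SLOT3 & SLOT6, SLOT5 & SLOT6

Check each pair: they overlap iff neither finishes before the other starts.
Sorted by start: SLOT1, SLOT4, SLOT3, SLOT2, SLOT5, SLOT6, SLOT7.
SLOT4 starts before SLOT1 ends → SLOT1 and SLOT4 overlap.
SLOT3 starts after SLOT1 ends — done with SLOT1.
SLOT3 starts after SLOT4 ends — done with SLOT4.
SLOT2 starts before SLOT3 ends → SLOT3 and SLOT2 overlap.
SLOT5 starts before SLOT3 ends → SLOT3 and SLOT5 overlap.
SLOT6 starts before SLOT3 ends → SLOT3 and SLOT6 overlap.
SLOT7 starts after SLOT3 ends.
SLOT5 starts before SLOT2 ends → SLOT2 and SLOT5 overlap.
SLOT6 starts before SLOT2 ends → SLOT2 and SLOT6 overlap.
SLOT7 starts after SLOT2 ends.
SLOT6 starts before SLOT5 ends → SLOT5 and SLOT6 overlap.
SLOT7 starts after SLOT5 ends.
SLOT7 starts after SLOT6 ends.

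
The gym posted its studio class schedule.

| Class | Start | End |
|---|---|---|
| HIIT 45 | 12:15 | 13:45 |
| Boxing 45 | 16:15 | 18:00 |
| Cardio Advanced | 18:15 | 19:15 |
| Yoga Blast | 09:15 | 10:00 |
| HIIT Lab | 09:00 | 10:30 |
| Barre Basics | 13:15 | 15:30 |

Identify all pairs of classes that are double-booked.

Barre Basics & HIIT 45, HIIT Lab & Yoga Blast

Sorted by start: HIIT Lab, Yoga Blast, HIIT 45, Barre Basics, Boxing 45, Cardio Advanced.
Yoga Blast starts before HIIT Lab ends → HIIT Lab and Yoga Blast overlap.
HIIT 45 starts after HIIT Lab ends, so nothing later overlaps HIIT Lab either.
HIIT 45 starts after Yoga Blast ends, so nothing later overlaps Yoga Blast either.
Barre Basics starts before HIIT 45 ends → HIIT 45 and Barre Basics overlap.
Boxing 45 starts after HIIT 45 ends, so nothing later overlaps HIIT 45 either.
Boxing 45 starts after Barre Basics ends, so nothing later overlaps Barre Basics either.
Cardio Advanced starts after Boxing 45 ends.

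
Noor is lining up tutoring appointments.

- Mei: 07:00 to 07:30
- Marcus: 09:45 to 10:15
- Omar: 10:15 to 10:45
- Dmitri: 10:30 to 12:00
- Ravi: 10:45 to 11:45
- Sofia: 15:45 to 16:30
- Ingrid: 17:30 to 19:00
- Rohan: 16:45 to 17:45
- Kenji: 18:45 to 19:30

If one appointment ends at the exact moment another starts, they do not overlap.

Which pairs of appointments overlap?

Two intervals overlap when each starts before the other ends.
Sorted by start: Mei, Marcus, Omar, Dmitri, Ravi, Sofia, Rohan, Ingrid, Kenji.
Marcus starts after Mei ends, so Mei has no further overlaps.
Omar starts exactly when Marcus ends (back-to-back, no overlap), so Marcus has no further overlaps.
Dmitri starts before Omar ends → Omar and Dmitri overlap.
Ravi starts exactly when Omar ends (back-to-back, no overlap), so Omar has no further overlaps.
Ravi starts before Dmitri ends → Dmitri and Ravi overlap.
Sofia starts after Dmitri ends, so Dmitri has no further overlaps.
Sofia starts after Ravi ends, so Ravi has no further overlaps.
Rohan starts after Sofia ends, so Sofia has no further overlaps.
Ingrid starts before Rohan ends → Rohan and Ingrid overlap.
Kenji starts after Rohan ends.
Kenji starts before Ingrid ends → Ingrid and Kenji overlap.

Dmitri & Omar, Dmitri & Ravi, Ingrid & Kenji, Ingrid & Rohan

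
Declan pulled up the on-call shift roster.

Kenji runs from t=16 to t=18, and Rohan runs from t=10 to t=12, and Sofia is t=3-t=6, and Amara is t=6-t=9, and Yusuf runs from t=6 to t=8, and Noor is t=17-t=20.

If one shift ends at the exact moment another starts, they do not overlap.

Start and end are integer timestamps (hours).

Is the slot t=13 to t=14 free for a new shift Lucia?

Yes — the slot is free

Sofia: ends t=6 at or before Lucia starts t=13 → clear.
Yusuf: ends t=8 at or before Lucia starts t=13 → clear.
Amara: ends t=9 at or before Lucia starts t=13 → clear.
Rohan: ends t=12 at or before Lucia starts t=13 → clear.
Kenji: starts t=16 at or after Lucia ends t=14 → clear.
Noor: starts t=17 at or after Lucia ends t=14 → clear.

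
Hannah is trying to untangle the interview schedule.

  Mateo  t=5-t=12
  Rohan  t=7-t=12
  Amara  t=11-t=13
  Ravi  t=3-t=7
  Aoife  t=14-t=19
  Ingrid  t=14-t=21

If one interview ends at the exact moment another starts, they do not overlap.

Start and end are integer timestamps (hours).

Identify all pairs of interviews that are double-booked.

Amara & Mateo, Amara & Rohan, Aoife & Ingrid, Mateo & Ravi, Mateo & Rohan

Sorted by start: Ravi, Mateo, Rohan, Amara, Aoife, Ingrid.
Mateo starts before Ravi ends → Ravi and Mateo overlap.
Rohan starts exactly when Ravi ends (back-to-back, no overlap), so nothing later overlaps Ravi either.
Rohan starts before Mateo ends → Mateo and Rohan overlap.
Amara starts before Mateo ends → Mateo and Amara overlap.
Aoife starts after Mateo ends, so nothing later overlaps Mateo either.
Amara starts before Rohan ends → Rohan and Amara overlap.
Aoife starts after Rohan ends, so nothing later overlaps Rohan either.
Aoife starts after Amara ends, so nothing later overlaps Amara either.
Ingrid starts before Aoife ends → Aoife and Ingrid overlap.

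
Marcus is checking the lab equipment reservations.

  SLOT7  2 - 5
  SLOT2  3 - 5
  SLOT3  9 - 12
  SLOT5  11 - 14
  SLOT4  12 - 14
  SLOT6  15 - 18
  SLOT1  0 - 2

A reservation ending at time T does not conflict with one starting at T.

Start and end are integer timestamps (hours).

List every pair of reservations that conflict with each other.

Sorted by start: SLOT1, SLOT7, SLOT2, SLOT3, SLOT5, SLOT4, SLOT6.
SLOT7 starts exactly when SLOT1 ends (back-to-back, no overlap); SLOT1 is clear from here.
SLOT2 starts before SLOT7 ends → SLOT7 and SLOT2 overlap.
SLOT3 starts after SLOT7 ends; SLOT7 is clear from here.
SLOT3 starts after SLOT2 ends; SLOT2 is clear from here.
SLOT5 starts before SLOT3 ends → SLOT3 and SLOT5 overlap.
SLOT4 starts exactly when SLOT3 ends (back-to-back, no overlap); SLOT3 is clear from here.
SLOT4 starts before SLOT5 ends → SLOT5 and SLOT4 overlap.
SLOT6 starts after SLOT5 ends.
SLOT6 starts after SLOT4 ends.

SLOT2 & SLOT7, SLOT3 & SLOT5, SLOT4 & SLOT5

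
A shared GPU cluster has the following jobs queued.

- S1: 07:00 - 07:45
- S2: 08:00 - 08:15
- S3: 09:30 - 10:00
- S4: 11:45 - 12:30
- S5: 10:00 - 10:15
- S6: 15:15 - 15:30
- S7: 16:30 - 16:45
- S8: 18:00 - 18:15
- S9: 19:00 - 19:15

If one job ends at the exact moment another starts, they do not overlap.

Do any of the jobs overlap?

Sorted by start: S1, S2, S3, S5, S4, S6, S7, S8, S9.
S2 starts after S1 ends, so nothing later overlaps S1 either.
S3 starts after S2 ends, so nothing later overlaps S2 either.
S5 starts exactly when S3 ends (back-to-back, no overlap), so nothing later overlaps S3 either.
S4 starts after S5 ends, so nothing later overlaps S5 either.
S6 starts after S4 ends, so nothing later overlaps S4 either.
S7 starts after S6 ends, so nothing later overlaps S6 either.
S8 starts after S7 ends, so nothing later overlaps S7 either.
S9 starts after S8 ends.
Every pair is clear; the schedule has no overlaps.

No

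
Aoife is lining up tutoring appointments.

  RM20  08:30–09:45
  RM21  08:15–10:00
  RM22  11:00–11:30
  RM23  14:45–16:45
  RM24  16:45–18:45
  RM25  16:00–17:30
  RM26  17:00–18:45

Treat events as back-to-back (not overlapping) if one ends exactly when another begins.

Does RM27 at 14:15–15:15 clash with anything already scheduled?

Yes — it overlaps RM23

RM21: ends 10:00 at or before RM27 starts 14:15 → clear.
RM20: ends 09:45 at or before RM27 starts 14:15 → clear.
RM22: ends 11:30 at or before RM27 starts 14:15 → clear.
RM23: starts 14:45 before RM27 ends 15:15, and ends 16:45 after RM27 starts 14:15 → overlap.
RM25: starts 16:00 at or after RM27 ends 15:15 → clear.
RM24: starts 16:45 at or after RM27 ends 15:15 → clear.
RM26: starts 17:00 at or after RM27 ends 15:15 → clear.
RM27 overlaps RM23.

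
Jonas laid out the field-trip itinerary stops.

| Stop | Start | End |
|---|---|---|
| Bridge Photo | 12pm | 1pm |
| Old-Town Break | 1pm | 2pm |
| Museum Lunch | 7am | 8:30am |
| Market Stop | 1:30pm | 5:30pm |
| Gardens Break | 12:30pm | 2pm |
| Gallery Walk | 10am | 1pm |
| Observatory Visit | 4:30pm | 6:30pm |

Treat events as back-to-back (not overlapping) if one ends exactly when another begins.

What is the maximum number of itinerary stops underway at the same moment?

3

Walk through starts and ends in time order (an end at T is processed before a start at T):
7am start Museum Lunch → 1
8:30am end Museum Lunch → 0
10am start Gallery Walk → 1
12pm start Bridge Photo → 2
12:30pm start Gardens Break → 3
1pm end Bridge Photo → 2
1pm end Gallery Walk → 1
1pm start Old-Town Break → 2
1:30pm start Market Stop → 3
2pm end Gardens Break → 2
2pm end Old-Town Break → 1
4:30pm start Observatory Visit → 2
5:30pm end Market Stop → 1
6:30pm end Observatory Visit → 0
Peak is 3, at 12:30pm (Bridge Photo, Gallery Walk, Gardens Break).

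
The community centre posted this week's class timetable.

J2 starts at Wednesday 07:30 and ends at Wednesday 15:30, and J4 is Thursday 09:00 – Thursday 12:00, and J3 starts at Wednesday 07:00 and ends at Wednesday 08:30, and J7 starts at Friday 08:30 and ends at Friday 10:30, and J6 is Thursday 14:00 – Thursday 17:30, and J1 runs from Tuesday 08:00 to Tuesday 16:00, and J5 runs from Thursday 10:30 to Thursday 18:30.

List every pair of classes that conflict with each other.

J2 & J3, J4 & J5, J5 & J6

Sorted by start: J1, J3, J2, J4, J5, J6, J7.
J3 starts after J1 ends; J1 is clear from here.
J2 starts before J3 ends → J3 and J2 overlap.
J4 starts after J3 ends; J3 is clear from here.
J4 starts after J2 ends; J2 is clear from here.
J5 starts before J4 ends → J4 and J5 overlap.
J6 starts after J4 ends; J4 is clear from here.
J6 starts before J5 ends → J5 and J6 overlap.
J7 starts after J5 ends.
J7 starts after J6 ends.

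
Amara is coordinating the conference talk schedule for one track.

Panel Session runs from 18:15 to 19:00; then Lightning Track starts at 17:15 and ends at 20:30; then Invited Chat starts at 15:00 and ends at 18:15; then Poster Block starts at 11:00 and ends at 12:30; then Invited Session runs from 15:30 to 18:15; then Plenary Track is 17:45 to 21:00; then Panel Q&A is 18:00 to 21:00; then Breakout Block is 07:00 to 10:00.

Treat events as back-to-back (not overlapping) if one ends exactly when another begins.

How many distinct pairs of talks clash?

13

Sorted by start: Breakout Block, Poster Block, Invited Chat, Invited Session, Lightning Track, Plenary Track, Panel Q&A, Panel Session.
Poster Block starts after Breakout Block ends, so Breakout Block has no further overlaps.
Invited Chat starts after Poster Block ends, so Poster Block has no further overlaps.
Invited Session starts before Invited Chat ends → Invited Chat and Invited Session overlap.
Lightning Track starts before Invited Chat ends → Invited Chat and Lightning Track overlap.
Plenary Track starts before Invited Chat ends → Invited Chat and Plenary Track overlap.
Panel Q&A starts before Invited Chat ends → Invited Chat and Panel Q&A overlap.
Panel Session starts exactly when Invited Chat ends (back-to-back, no overlap).
Lightning Track starts before Invited Session ends → Invited Session and Lightning Track overlap.
Plenary Track starts before Invited Session ends → Invited Session and Plenary Track overlap.
Panel Q&A starts before Invited Session ends → Invited Session and Panel Q&A overlap.
Panel Session starts exactly when Invited Session ends (back-to-back, no overlap).
Plenary Track starts before Lightning Track ends → Lightning Track and Plenary Track overlap.
Panel Q&A starts before Lightning Track ends → Lightning Track and Panel Q&A overlap.
Panel Session starts before Lightning Track ends → Lightning Track and Panel Session overlap.
Panel Q&A starts before Plenary Track ends → Plenary Track and Panel Q&A overlap.
Panel Session starts before Plenary Track ends → Plenary Track and Panel Session overlap.
Panel Session starts before Panel Q&A ends → Panel Q&A and Panel Session overlap.
Overlapping pairs: Invited Chat & Invited Session, Invited Chat & Lightning Track, Invited Chat & Panel Q&A, Invited Chat & Plenary Track, Invited Session & Lightning Track, Invited Session & Panel Q&A, Invited Session & Plenary Track, Lightning Track & Panel Q&A, Lightning Track & Panel Session, Lightning Track & Plenary Track, Panel Q&A & Panel Session, Panel Q&A & Plenary Track, Panel Session & Plenary Track — 13 in total.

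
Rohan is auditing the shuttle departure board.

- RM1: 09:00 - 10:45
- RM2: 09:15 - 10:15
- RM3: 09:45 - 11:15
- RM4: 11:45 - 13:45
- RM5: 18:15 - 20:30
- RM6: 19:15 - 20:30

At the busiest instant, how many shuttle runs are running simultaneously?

Sweep the timeline, counting +1 at each start and −1 at each end (ends before starts at a tie):
09:00 start RM1 → 1
09:15 start RM2 → 2
09:45 start RM3 → 3
10:15 end RM2 → 2
10:45 end RM1 → 1
11:15 end RM3 → 0
11:45 start RM4 → 1
13:45 end RM4 → 0
18:15 start RM5 → 1
19:15 start RM6 → 2
20:30 end RM5 → 1
20:30 end RM6 → 0
Peak is 3, at 09:45 (RM1, RM2, RM3).

3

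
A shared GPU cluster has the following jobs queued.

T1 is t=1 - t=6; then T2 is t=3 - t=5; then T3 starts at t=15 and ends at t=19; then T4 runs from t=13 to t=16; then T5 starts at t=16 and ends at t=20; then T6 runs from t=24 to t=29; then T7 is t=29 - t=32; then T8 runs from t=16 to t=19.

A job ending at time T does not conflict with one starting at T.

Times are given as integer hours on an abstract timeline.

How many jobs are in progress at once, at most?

Walk through starts and ends in time order (an end at T is processed before a start at T):
t=1 start T1 → 1
t=3 start T2 → 2
t=5 end T2 → 1
t=6 end T1 → 0
t=13 start T4 → 1
t=15 start T3 → 2
t=16 end T4 → 1
t=16 start T5 → 2
t=16 start T8 → 3
t=19 end T3 → 2
t=19 end T8 → 1
t=20 end T5 → 0
t=24 start T6 → 1
t=29 end T6 → 0
t=29 start T7 → 1
t=32 end T7 → 0
Peak is 3, at t=16 (T3, T5, T8).

3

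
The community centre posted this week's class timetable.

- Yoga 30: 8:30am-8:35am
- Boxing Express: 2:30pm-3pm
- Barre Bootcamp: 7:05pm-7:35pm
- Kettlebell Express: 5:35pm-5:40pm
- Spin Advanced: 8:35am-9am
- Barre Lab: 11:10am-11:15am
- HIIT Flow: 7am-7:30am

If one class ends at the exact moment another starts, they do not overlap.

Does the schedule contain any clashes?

Two intervals overlap when each starts before the other ends.
Sorted by start: HIIT Flow, Yoga 30, Spin Advanced, Barre Lab, Boxing Express, Kettlebell Express, Barre Bootcamp.
Yoga 30 starts after HIIT Flow ends; HIIT Flow is clear from here.
Spin Advanced starts exactly when Yoga 30 ends (back-to-back, no overlap); Yoga 30 is clear from here.
Barre Lab starts after Spin Advanced ends; Spin Advanced is clear from here.
Boxing Express starts after Barre Lab ends; Barre Lab is clear from here.
Kettlebell Express starts after Boxing Express ends; Boxing Express is clear from here.
Barre Bootcamp starts after Kettlebell Express ends.
Every pair is clear; the schedule has no overlaps.

No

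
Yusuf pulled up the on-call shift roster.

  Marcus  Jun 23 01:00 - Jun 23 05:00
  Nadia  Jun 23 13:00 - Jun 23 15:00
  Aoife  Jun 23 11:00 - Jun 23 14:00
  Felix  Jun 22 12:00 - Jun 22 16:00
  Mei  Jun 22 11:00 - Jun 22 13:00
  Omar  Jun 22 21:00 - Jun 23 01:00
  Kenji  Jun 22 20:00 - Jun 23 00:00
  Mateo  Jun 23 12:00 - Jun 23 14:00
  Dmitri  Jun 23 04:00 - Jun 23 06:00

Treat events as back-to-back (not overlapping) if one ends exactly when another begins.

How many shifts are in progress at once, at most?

3

Sweep the timeline, counting +1 at each start and −1 at each end (ends before starts at a tie):
Jun 22 11:00 start Mei → 1
Jun 22 12:00 start Felix → 2
Jun 22 13:00 end Mei → 1
Jun 22 16:00 end Felix → 0
Jun 22 20:00 start Kenji → 1
Jun 22 21:00 start Omar → 2
Jun 23 00:00 end Kenji → 1
Jun 23 01:00 end Omar → 0
Jun 23 01:00 start Marcus → 1
Jun 23 04:00 start Dmitri → 2
Jun 23 05:00 end Marcus → 1
Jun 23 06:00 end Dmitri → 0
Jun 23 11:00 start Aoife → 1
Jun 23 12:00 start Mateo → 2
Jun 23 13:00 start Nadia → 3
Jun 23 14:00 end Aoife → 2
Jun 23 14:00 end Mateo → 1
Jun 23 15:00 end Nadia → 0
Peak is 3, at Jun 23 13:00 (Aoife, Mateo, Nadia).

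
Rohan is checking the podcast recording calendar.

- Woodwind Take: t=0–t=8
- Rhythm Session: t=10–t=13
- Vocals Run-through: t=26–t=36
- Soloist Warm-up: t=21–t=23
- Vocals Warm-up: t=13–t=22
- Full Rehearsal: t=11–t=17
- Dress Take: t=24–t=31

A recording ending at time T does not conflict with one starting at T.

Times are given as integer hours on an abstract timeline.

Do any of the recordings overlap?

Two intervals overlap when each starts before the other ends.
Sorted by start: Woodwind Take, Rhythm Session, Full Rehearsal, Vocals Warm-up, Soloist Warm-up, Dress Take, Vocals Run-through.
Rhythm Session starts after Woodwind Take ends, so nothing later overlaps Woodwind Take either.
Full Rehearsal starts before Rhythm Session ends → Rhythm Session and Full Rehearsal overlap.
That's a conflict, so the schedule is not conflict-free.

Yes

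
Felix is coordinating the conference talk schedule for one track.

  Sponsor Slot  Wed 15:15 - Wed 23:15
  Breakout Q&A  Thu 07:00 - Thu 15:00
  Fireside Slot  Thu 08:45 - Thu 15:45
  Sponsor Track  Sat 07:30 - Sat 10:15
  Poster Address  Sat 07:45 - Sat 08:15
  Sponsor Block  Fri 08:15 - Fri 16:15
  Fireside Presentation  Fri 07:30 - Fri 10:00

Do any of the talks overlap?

Check each pair: they overlap iff neither finishes before the other starts.
Sorted by start: Sponsor Slot, Breakout Q&A, Fireside Slot, Fireside Presentation, Sponsor Block, Sponsor Track, Poster Address.
Breakout Q&A starts after Sponsor Slot ends — done with Sponsor Slot.
Fireside Slot starts before Breakout Q&A ends → Breakout Q&A and Fireside Slot overlap.
That's a conflict, so the schedule is not conflict-free.

Yes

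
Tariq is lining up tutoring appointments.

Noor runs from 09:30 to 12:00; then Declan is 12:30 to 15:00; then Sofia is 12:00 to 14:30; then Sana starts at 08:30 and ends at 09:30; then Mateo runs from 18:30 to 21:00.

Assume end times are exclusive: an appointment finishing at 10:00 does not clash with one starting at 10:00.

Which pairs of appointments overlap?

Declan & Sofia

Sorted by start: Sana, Noor, Sofia, Declan, Mateo.
Noor starts exactly when Sana ends (back-to-back, no overlap); Sana is clear from here.
Sofia starts exactly when Noor ends (back-to-back, no overlap); Noor is clear from here.
Declan starts before Sofia ends → Sofia and Declan overlap.
Mateo starts after Sofia ends.
Mateo starts after Declan ends.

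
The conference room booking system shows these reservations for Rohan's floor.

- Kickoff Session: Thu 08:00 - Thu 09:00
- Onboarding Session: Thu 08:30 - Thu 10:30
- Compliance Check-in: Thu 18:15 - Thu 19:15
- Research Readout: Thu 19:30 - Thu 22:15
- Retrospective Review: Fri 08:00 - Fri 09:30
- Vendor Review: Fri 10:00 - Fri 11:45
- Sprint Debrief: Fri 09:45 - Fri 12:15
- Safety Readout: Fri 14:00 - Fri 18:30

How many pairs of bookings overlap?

Sorted by start: Kickoff Session, Onboarding Session, Compliance Check-in, Research Readout, Retrospective Review, Sprint Debrief, Vendor Review, Safety Readout.
Onboarding Session starts before Kickoff Session ends → Kickoff Session and Onboarding Session overlap.
Compliance Check-in starts after Kickoff Session ends, so nothing later overlaps Kickoff Session either.
Compliance Check-in starts after Onboarding Session ends, so nothing later overlaps Onboarding Session either.
Research Readout starts after Compliance Check-in ends, so nothing later overlaps Compliance Check-in either.
Retrospective Review starts after Research Readout ends, so nothing later overlaps Research Readout either.
Sprint Debrief starts after Retrospective Review ends, so nothing later overlaps Retrospective Review either.
Vendor Review starts before Sprint Debrief ends → Sprint Debrief and Vendor Review overlap.
Safety Readout starts after Sprint Debrief ends.
Safety Readout starts after Vendor Review ends.
Overlapping pairs: Kickoff Session & Onboarding Session, Sprint Debrief & Vendor Review — 2 in total.

2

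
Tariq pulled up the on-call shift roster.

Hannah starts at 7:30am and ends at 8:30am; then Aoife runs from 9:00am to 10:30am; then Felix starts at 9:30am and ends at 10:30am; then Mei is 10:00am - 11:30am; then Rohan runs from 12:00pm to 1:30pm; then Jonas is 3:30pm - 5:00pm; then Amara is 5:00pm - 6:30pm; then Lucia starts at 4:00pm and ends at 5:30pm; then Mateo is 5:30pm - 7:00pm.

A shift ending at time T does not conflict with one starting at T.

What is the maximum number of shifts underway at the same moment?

Sweep the timeline, counting +1 at each start and −1 at each end (ends before starts at a tie):
7:30am start Hannah → 1
8:30am end Hannah → 0
9:00am start Aoife → 1
9:30am start Felix → 2
10:00am start Mei → 3
10:30am end Aoife → 2
10:30am end Felix → 1
11:30am end Mei → 0
12:00pm start Rohan → 1
1:30pm end Rohan → 0
3:30pm start Jonas → 1
4:00pm start Lucia → 2
5:00pm end Jonas → 1
5:00pm start Amara → 2
5:30pm end Lucia → 1
5:30pm start Mateo → 2
6:30pm end Amara → 1
7:00pm end Mateo → 0
Peak is 3, at 10:00am (Aoife, Felix, Mei).

3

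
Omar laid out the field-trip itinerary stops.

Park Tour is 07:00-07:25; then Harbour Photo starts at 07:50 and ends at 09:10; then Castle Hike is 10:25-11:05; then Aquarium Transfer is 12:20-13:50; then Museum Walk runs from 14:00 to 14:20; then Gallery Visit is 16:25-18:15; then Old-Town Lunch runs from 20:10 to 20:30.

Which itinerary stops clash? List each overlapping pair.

no conflicts

Sorted by start: Park Tour, Harbour Photo, Castle Hike, Aquarium Transfer, Museum Walk, Gallery Visit, Old-Town Lunch.
Harbour Photo starts after Park Tour ends — done with Park Tour.
Castle Hike starts after Harbour Photo ends — done with Harbour Photo.
Aquarium Transfer starts after Castle Hike ends — done with Castle Hike.
Museum Walk starts after Aquarium Transfer ends — done with Aquarium Transfer.
Gallery Visit starts after Museum Walk ends — done with Museum Walk.
Old-Town Lunch starts after Gallery Visit ends.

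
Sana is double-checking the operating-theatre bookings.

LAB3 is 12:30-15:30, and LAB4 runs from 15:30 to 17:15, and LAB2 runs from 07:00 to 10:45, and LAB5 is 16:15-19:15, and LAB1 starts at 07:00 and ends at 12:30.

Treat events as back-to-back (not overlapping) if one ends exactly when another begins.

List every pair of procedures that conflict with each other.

Two intervals overlap when each starts before the other ends.
Sorted by start: LAB1, LAB2, LAB3, LAB4, LAB5.
LAB2 starts before LAB1 ends → LAB1 and LAB2 overlap.
LAB3 starts exactly when LAB1 ends (back-to-back, no overlap), so LAB1 has no further overlaps.
LAB3 starts after LAB2 ends, so LAB2 has no further overlaps.
LAB4 starts exactly when LAB3 ends (back-to-back, no overlap), so LAB3 has no further overlaps.
LAB5 starts before LAB4 ends → LAB4 and LAB5 overlap.

LAB1 & LAB2, LAB4 & LAB5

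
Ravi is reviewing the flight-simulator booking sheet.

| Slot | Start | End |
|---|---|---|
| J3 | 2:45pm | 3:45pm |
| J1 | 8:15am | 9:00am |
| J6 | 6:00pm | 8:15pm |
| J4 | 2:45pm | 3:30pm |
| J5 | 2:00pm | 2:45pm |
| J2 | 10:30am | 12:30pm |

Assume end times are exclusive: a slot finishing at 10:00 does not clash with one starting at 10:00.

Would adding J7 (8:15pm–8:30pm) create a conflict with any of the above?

J1: ends 9:00am at or before J7 starts 8:15pm → clear.
J2: ends 12:30pm at or before J7 starts 8:15pm → clear.
J5: ends 2:45pm at or before J7 starts 8:15pm → clear.
J3: ends 3:45pm at or before J7 starts 8:15pm → clear.
J4: ends 3:30pm at or before J7 starts 8:15pm → clear.
J6: ends 8:15pm at or before J7 starts 8:15pm → clear.

No — it doesn't clash with anything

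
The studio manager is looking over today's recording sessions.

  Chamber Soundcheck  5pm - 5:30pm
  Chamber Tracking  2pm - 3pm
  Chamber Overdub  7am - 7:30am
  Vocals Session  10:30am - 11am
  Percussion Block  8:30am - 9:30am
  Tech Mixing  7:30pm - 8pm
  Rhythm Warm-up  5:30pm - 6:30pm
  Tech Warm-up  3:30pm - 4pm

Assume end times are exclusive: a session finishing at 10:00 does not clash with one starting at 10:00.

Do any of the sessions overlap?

Two intervals overlap when each starts before the other ends.
Sorted by start: Chamber Overdub, Percussion Block, Vocals Session, Chamber Tracking, Tech Warm-up, Chamber Soundcheck, Rhythm Warm-up, Tech Mixing.
Percussion Block starts after Chamber Overdub ends; Chamber Overdub is clear from here.
Vocals Session starts after Percussion Block ends; Percussion Block is clear from here.
Chamber Tracking starts after Vocals Session ends; Vocals Session is clear from here.
Tech Warm-up starts after Chamber Tracking ends; Chamber Tracking is clear from here.
Chamber Soundcheck starts after Tech Warm-up ends; Tech Warm-up is clear from here.
Rhythm Warm-up starts exactly when Chamber Soundcheck ends (back-to-back, no overlap); Chamber Soundcheck is clear from here.
Tech Mixing starts after Rhythm Warm-up ends.
Every pair is clear; the schedule has no overlaps.

No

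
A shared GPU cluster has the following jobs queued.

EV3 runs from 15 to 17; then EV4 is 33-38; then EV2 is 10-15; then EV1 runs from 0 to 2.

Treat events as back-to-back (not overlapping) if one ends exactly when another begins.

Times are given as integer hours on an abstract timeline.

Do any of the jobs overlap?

No

Two intervals overlap when each starts before the other ends.
Sorted by start: EV1, EV2, EV3, EV4.
EV2 starts after EV1 ends, so nothing later overlaps EV1 either.
EV3 starts exactly when EV2 ends (back-to-back, no overlap), so nothing later overlaps EV2 either.
EV4 starts after EV3 ends.
Every pair is clear; the schedule has no overlaps.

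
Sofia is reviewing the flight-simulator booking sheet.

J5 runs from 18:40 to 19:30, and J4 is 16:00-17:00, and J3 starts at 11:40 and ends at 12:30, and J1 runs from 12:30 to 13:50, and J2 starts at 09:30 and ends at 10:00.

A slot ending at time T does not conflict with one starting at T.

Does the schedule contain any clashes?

No

Check each pair: they overlap iff neither finishes before the other starts.
Sorted by start: J2, J3, J1, J4, J5.
J3 starts after J2 ends, so nothing later overlaps J2 either.
J1 starts exactly when J3 ends (back-to-back, no overlap), so nothing later overlaps J3 either.
J4 starts after J1 ends, so nothing later overlaps J1 either.
J5 starts after J4 ends.
Every pair is clear; the schedule has no overlaps.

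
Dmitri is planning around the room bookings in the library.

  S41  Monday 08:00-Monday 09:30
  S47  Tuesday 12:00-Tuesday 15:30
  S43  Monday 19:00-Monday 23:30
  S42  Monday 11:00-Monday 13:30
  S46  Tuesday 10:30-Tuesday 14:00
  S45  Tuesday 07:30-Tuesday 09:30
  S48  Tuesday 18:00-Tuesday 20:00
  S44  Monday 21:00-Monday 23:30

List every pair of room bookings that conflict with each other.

S43 & S44, S46 & S47

Sorted by start: S41, S42, S43, S44, S45, S46, S47, S48.
S42 starts after S41 ends — done with S41.
S43 starts after S42 ends — done with S42.
S44 starts before S43 ends → S43 and S44 overlap.
S45 starts after S43 ends — done with S43.
S45 starts after S44 ends — done with S44.
S46 starts after S45 ends — done with S45.
S47 starts before S46 ends → S46 and S47 overlap.
S48 starts after S46 ends.
S48 starts after S47 ends.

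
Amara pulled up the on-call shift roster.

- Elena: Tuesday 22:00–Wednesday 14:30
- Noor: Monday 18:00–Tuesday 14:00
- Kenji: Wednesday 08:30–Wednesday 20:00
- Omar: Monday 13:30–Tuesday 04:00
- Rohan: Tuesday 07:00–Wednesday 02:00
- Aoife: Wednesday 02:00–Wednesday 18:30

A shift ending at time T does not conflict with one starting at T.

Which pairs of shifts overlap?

Aoife & Elena, Aoife & Kenji, Elena & Kenji, Elena & Rohan, Noor & Omar, Noor & Rohan

Sorted by start: Omar, Noor, Rohan, Elena, Aoife, Kenji.
Noor starts before Omar ends → Omar and Noor overlap.
Rohan starts after Omar ends, so Omar has no further overlaps.
Rohan starts before Noor ends → Noor and Rohan overlap.
Elena starts after Noor ends, so Noor has no further overlaps.
Elena starts before Rohan ends → Rohan and Elena overlap.
Aoife starts exactly when Rohan ends (back-to-back, no overlap), so Rohan has no further overlaps.
Aoife starts before Elena ends → Elena and Aoife overlap.
Kenji starts before Elena ends → Elena and Kenji overlap.
Kenji starts before Aoife ends → Aoife and Kenji overlap.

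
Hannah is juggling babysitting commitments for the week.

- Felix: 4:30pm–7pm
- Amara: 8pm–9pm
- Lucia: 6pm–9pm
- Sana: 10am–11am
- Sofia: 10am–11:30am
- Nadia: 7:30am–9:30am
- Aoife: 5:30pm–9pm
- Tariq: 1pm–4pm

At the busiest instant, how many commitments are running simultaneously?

3

Sort all start/end points and keep a running count:
7:30am start Nadia → 1
9:30am end Nadia → 0
10am start Sana → 1
10am start Sofia → 2
11am end Sana → 1
11:30am end Sofia → 0
1pm start Tariq → 1
4pm end Tariq → 0
4:30pm start Felix → 1
5:30pm start Aoife → 2
6pm start Lucia → 3
7pm end Felix → 2
8pm start Amara → 3
9pm end Amara → 2
9pm end Aoife → 1
9pm end Lucia → 0
Peak is 3, at 6pm (Aoife, Felix, Lucia).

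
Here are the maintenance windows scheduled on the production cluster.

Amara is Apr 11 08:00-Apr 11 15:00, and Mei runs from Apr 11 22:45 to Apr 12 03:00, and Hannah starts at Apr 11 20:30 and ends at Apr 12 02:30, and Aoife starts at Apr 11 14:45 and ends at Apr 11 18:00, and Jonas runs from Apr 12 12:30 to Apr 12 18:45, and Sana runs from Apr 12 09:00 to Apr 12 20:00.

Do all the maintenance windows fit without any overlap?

Sorted by start: Amara, Aoife, Hannah, Mei, Sana, Jonas.
Aoife starts before Amara ends → Amara and Aoife overlap.
That's a conflict, so the schedule is not conflict-free.

No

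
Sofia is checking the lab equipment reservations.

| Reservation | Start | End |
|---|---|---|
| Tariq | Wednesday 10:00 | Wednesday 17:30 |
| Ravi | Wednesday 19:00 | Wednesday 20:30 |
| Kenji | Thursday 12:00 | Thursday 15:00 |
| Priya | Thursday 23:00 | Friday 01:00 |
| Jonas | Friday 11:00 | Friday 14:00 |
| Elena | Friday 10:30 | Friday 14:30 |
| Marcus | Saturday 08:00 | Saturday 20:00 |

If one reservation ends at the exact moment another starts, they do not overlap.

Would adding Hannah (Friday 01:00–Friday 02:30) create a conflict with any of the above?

Tariq: ends Wednesday 17:30 at or before Hannah starts Friday 01:00 → clear.
Ravi: ends Wednesday 20:30 at or before Hannah starts Friday 01:00 → clear.
Kenji: ends Thursday 15:00 at or before Hannah starts Friday 01:00 → clear.
Priya: ends Friday 01:00 at or before Hannah starts Friday 01:00 → clear.
Elena: starts Friday 10:30 at or after Hannah ends Friday 02:30 → clear.
Jonas: starts Friday 11:00 at or after Hannah ends Friday 02:30 → clear.
Marcus: starts Saturday 08:00 at or after Hannah ends Friday 02:30 → clear.

No — it doesn't clash with anything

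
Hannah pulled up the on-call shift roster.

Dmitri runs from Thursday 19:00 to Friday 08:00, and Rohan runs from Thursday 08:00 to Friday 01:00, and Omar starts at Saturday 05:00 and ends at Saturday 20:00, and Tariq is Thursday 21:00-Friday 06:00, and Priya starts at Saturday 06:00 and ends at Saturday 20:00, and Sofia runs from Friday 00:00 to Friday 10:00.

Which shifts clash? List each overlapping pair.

Dmitri & Rohan, Dmitri & Sofia, Dmitri & Tariq, Omar & Priya, Rohan & Sofia, Rohan & Tariq, Sofia & Tariq

Check each pair: they overlap iff neither finishes before the other starts.
Sorted by start: Rohan, Dmitri, Tariq, Sofia, Omar, Priya.
Dmitri starts before Rohan ends → Rohan and Dmitri overlap.
Tariq starts before Rohan ends → Rohan and Tariq overlap.
Sofia starts before Rohan ends → Rohan and Sofia overlap.
Omar starts after Rohan ends; Rohan is clear from here.
Tariq starts before Dmitri ends → Dmitri and Tariq overlap.
Sofia starts before Dmitri ends → Dmitri and Sofia overlap.
Omar starts after Dmitri ends; Dmitri is clear from here.
Sofia starts before Tariq ends → Tariq and Sofia overlap.
Omar starts after Tariq ends; Tariq is clear from here.
Omar starts after Sofia ends; Sofia is clear from here.
Priya starts before Omar ends → Omar and Priya overlap.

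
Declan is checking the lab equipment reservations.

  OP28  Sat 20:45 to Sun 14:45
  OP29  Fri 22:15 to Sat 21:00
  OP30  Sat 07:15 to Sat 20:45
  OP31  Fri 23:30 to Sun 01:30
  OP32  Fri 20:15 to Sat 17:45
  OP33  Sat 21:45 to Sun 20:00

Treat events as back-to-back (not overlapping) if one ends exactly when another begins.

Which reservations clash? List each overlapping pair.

OP28 & OP29, OP28 & OP31, OP28 & OP33, OP29 & OP30, OP29 & OP31, OP29 & OP32, OP30 & OP31, OP30 & OP32, OP31 & OP32, OP31 & OP33

Sorted by start: OP32, OP29, OP31, OP30, OP28, OP33.
OP29 starts before OP32 ends → OP32 and OP29 overlap.
OP31 starts before OP32 ends → OP32 and OP31 overlap.
OP30 starts before OP32 ends → OP32 and OP30 overlap.
OP28 starts after OP32 ends; OP32 is clear from here.
OP31 starts before OP29 ends → OP29 and OP31 overlap.
OP30 starts before OP29 ends → OP29 and OP30 overlap.
OP28 starts before OP29 ends → OP29 and OP28 overlap.
OP33 starts after OP29 ends.
OP30 starts before OP31 ends → OP31 and OP30 overlap.
OP28 starts before OP31 ends → OP31 and OP28 overlap.
OP33 starts before OP31 ends → OP31 and OP33 overlap.
OP28 starts exactly when OP30 ends (back-to-back, no overlap); OP30 is clear from here.
OP33 starts before OP28 ends → OP28 and OP33 overlap.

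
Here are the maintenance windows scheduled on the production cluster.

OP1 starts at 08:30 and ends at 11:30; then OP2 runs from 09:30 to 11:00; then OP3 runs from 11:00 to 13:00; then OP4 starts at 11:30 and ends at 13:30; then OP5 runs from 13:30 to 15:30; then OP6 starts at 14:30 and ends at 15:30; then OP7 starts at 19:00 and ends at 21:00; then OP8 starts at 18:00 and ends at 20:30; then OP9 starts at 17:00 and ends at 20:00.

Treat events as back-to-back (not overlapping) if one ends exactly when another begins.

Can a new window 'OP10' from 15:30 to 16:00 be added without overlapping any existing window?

OP1: ends 11:30 at or before OP10 starts 15:30 → clear.
OP2: ends 11:00 at or before OP10 starts 15:30 → clear.
OP3: ends 13:00 at or before OP10 starts 15:30 → clear.
OP4: ends 13:30 at or before OP10 starts 15:30 → clear.
OP5: ends 15:30 at or before OP10 starts 15:30 → clear.
OP6: ends 15:30 at or before OP10 starts 15:30 → clear.
OP9: starts 17:00 at or after OP10 ends 16:00 → clear.
OP8: starts 18:00 at or after OP10 ends 16:00 → clear.
OP7: starts 19:00 at or after OP10 ends 16:00 → clear.

Yes — the slot is free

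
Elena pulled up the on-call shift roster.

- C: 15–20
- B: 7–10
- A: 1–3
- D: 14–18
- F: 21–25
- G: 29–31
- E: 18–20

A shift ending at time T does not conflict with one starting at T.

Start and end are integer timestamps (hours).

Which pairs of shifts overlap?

Sorted by start: A, B, D, C, E, F, G.
B starts after A ends; A is clear from here.
D starts after B ends; B is clear from here.
C starts before D ends → D and C overlap.
E starts exactly when D ends (back-to-back, no overlap); D is clear from here.
E starts before C ends → C and E overlap.
F starts after C ends; C is clear from here.
F starts after E ends; E is clear from here.
G starts after F ends.

C & D, C & E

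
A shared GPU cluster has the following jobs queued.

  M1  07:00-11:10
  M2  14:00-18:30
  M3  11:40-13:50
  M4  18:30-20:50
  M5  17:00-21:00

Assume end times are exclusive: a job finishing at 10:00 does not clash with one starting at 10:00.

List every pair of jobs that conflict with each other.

Sorted by start: M1, M3, M2, M5, M4.
M3 starts after M1 ends; M1 is clear from here.
M2 starts after M3 ends; M3 is clear from here.
M5 starts before M2 ends → M2 and M5 overlap.
M4 starts exactly when M2 ends (back-to-back, no overlap).
M4 starts before M5 ends → M5 and M4 overlap.

M2 & M5, M4 & M5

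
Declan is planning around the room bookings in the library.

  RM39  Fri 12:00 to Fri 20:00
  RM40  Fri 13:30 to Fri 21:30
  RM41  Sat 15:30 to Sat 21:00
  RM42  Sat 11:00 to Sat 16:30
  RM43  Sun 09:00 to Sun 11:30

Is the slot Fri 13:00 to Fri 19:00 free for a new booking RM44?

No — it overlaps RM39, RM40

RM39: starts Fri 12:00 before RM44 ends Fri 19:00, and ends Fri 20:00 after RM44 starts Fri 13:00 → overlap.
RM40: starts Fri 13:30 before RM44 ends Fri 19:00, and ends Fri 21:30 after RM44 starts Fri 13:00 → overlap.
RM42: starts Sat 11:00 at or after RM44 ends Fri 19:00 → clear.
RM41: starts Sat 15:30 at or after RM44 ends Fri 19:00 → clear.
RM43: starts Sun 09:00 at or after RM44 ends Fri 19:00 → clear.
RM44 overlaps RM39, RM40.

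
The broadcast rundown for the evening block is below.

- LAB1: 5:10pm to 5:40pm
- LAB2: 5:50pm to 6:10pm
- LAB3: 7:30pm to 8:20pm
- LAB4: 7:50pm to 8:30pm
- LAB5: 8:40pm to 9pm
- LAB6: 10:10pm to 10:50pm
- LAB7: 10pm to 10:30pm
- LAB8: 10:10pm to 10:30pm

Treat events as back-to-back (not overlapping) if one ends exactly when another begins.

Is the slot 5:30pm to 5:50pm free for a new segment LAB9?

LAB1: starts 5:10pm before LAB9 ends 5:50pm, and ends 5:40pm after LAB9 starts 5:30pm → overlap.
LAB2: starts 5:50pm at or after LAB9 ends 5:50pm → clear.
LAB3: starts 7:30pm at or after LAB9 ends 5:50pm → clear.
LAB4: starts 7:50pm at or after LAB9 ends 5:50pm → clear.
LAB5: starts 8:40pm at or after LAB9 ends 5:50pm → clear.
LAB7: starts 10pm at or after LAB9 ends 5:50pm → clear.
LAB6: starts 10:10pm at or after LAB9 ends 5:50pm → clear.
LAB8: starts 10:10pm at or after LAB9 ends 5:50pm → clear.
LAB9 overlaps LAB1.

No — it overlaps LAB1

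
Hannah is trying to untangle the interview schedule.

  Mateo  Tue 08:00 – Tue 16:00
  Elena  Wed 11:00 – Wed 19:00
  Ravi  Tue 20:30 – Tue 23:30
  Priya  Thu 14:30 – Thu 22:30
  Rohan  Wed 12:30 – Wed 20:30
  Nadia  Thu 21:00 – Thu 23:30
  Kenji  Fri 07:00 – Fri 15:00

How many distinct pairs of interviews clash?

2

Sorted by start: Mateo, Ravi, Elena, Rohan, Priya, Nadia, Kenji.
Ravi starts after Mateo ends; Mateo is clear from here.
Elena starts after Ravi ends; Ravi is clear from here.
Rohan starts before Elena ends → Elena and Rohan overlap.
Priya starts after Elena ends; Elena is clear from here.
Priya starts after Rohan ends; Rohan is clear from here.
Nadia starts before Priya ends → Priya and Nadia overlap.
Kenji starts after Priya ends.
Kenji starts after Nadia ends.
Overlapping pairs: Elena & Rohan, Nadia & Priya — 2 in total.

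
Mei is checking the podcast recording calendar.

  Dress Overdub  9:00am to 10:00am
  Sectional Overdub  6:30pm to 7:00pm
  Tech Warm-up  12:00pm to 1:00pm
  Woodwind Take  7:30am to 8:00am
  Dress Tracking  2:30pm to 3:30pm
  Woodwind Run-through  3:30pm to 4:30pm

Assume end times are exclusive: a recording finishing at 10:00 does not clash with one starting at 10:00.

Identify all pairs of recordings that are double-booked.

Two intervals overlap when each starts before the other ends.
Sorted by start: Woodwind Take, Dress Overdub, Tech Warm-up, Dress Tracking, Woodwind Run-through, Sectional Overdub.
Dress Overdub starts after Woodwind Take ends, so Woodwind Take has no further overlaps.
Tech Warm-up starts after Dress Overdub ends, so Dress Overdub has no further overlaps.
Dress Tracking starts after Tech Warm-up ends, so Tech Warm-up has no further overlaps.
Woodwind Run-through starts exactly when Dress Tracking ends (back-to-back, no overlap), so Dress Tracking has no further overlaps.
Sectional Overdub starts after Woodwind Run-through ends.

none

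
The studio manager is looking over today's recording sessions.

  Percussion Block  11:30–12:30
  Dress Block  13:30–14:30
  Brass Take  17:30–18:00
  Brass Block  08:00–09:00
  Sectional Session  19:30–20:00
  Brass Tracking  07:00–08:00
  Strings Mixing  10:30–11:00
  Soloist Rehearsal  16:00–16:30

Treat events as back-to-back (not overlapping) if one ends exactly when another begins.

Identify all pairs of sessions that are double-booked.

Sorted by start: Brass Tracking, Brass Block, Strings Mixing, Percussion Block, Dress Block, Soloist Rehearsal, Brass Take, Sectional Session.
Brass Block starts exactly when Brass Tracking ends (back-to-back, no overlap) — done with Brass Tracking.
Strings Mixing starts after Brass Block ends — done with Brass Block.
Percussion Block starts after Strings Mixing ends — done with Strings Mixing.
Dress Block starts after Percussion Block ends — done with Percussion Block.
Soloist Rehearsal starts after Dress Block ends — done with Dress Block.
Brass Take starts after Soloist Rehearsal ends — done with Soloist Rehearsal.
Sectional Session starts after Brass Take ends.

no overlapping pairs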